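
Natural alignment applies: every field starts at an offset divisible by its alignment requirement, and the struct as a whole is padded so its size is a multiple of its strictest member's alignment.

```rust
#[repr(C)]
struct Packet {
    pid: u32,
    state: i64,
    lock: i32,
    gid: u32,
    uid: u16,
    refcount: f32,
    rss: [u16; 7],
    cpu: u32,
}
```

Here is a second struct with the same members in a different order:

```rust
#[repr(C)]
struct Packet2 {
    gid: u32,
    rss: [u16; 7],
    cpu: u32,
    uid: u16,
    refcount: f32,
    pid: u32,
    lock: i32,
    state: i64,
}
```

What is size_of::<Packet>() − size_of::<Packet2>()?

pid at 0 (size 4, align 4) → ends 4
pad 4 to align 8 for state
state at 8 (size 8, align 8) → ends 16
lock at 16 (size 4, align 4) → ends 20
gid at 20 (size 4, align 4) → ends 24
uid at 24 (size 2, align 2) → ends 26
pad 2 to align 4 for refcount
refcount at 28 (size 4, align 4) → ends 32
rss at 32 (size 14, align 2) → ends 46
pad 2 to align 4 for cpu
cpu at 48 (size 4, align 4) → ends 52
tail pad 4 to reach multiple of 8
total 56 bytes, alignment 8
— Packet2 —
gid at 0 (size 4, align 4) → ends 4
rss at 4 (size 14, align 2) → ends 18
pad 2 to align 4 for cpu
cpu at 20 (size 4, align 4) → ends 24
uid at 24 (size 2, align 2) → ends 26
pad 2 to align 4 for refcount
refcount at 28 (size 4, align 4) → ends 32
pid at 32 (size 4, align 4) → ends 36
lock at 36 (size 4, align 4) → ends 40
state at 40 (size 8, align 8) → ends 48
total 48 bytes, alignment 8
56 − 48 = 8

8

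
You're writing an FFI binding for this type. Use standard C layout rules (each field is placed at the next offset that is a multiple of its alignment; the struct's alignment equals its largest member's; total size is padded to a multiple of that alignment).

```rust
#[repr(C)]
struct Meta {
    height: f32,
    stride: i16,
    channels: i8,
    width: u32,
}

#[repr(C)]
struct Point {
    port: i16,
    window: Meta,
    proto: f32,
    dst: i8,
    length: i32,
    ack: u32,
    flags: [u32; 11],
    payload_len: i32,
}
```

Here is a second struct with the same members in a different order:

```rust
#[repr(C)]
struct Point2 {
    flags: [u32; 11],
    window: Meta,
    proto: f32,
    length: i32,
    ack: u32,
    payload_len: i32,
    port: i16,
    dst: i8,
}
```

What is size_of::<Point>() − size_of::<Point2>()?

Meta: 0..4  height  (4B, 4-aligned); 4..6  stride  (2B, 2-aligned); 6..7  channels  (1B, 1-aligned); 7..8  -- padding (1B); 8..12  width  (4B, 4-aligned); sizeof = 12, alignof = 4
0..2  port  (2B, 2-aligned)
2..4  -- padding (2B)
4..16  window  (12B, 4-aligned)
16..20  proto  (4B, 4-aligned)
20..21  dst  (1B, 1-aligned)
21..24  -- padding (3B)
24..28  length  (4B, 4-aligned)
28..32  ack  (4B, 4-aligned)
32..76  flags  (44B, 4-aligned)
76..80  payload_len  (4B, 4-aligned)
sizeof = 80, alignof = 4
— Point2 —
0..44  flags  (44B, 4-aligned)
44..56  window  (12B, 4-aligned)
56..60  proto  (4B, 4-aligned)
60..64  length  (4B, 4-aligned)
64..68  ack  (4B, 4-aligned)
68..72  payload_len  (4B, 4-aligned)
72..74  port  (2B, 2-aligned)
74..75  dst  (1B, 1-aligned)
75..76  -- tail padding (1B)
sizeof = 76, alignof = 4
80 − 76 = 4

4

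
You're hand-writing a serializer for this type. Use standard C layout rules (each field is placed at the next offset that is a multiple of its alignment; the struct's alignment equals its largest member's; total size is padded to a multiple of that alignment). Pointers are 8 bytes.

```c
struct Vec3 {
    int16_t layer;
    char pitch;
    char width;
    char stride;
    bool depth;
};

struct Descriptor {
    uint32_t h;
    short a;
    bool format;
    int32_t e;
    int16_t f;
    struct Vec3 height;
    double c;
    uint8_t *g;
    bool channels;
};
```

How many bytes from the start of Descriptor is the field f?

12

Vec3: layer at 0 (size 2, align 2) → ends 2; pitch at 2 (size 1, align 1) → ends 3; width at 3 (size 1, align 1) → ends 4; stride at 4 (size 1, align 1) → ends 5; depth at 5 (size 1, align 1) → ends 6; total 6 bytes, alignment 2
h at 0 (size 4, align 4) → ends 4
a at 4 (size 2, align 2) → ends 6
format at 6 (size 1, align 1) → ends 7
pad 1 to align 4 for e
e at 8 (size 4, align 4) → ends 12
f at 12 (size 2, align 2) → ends 14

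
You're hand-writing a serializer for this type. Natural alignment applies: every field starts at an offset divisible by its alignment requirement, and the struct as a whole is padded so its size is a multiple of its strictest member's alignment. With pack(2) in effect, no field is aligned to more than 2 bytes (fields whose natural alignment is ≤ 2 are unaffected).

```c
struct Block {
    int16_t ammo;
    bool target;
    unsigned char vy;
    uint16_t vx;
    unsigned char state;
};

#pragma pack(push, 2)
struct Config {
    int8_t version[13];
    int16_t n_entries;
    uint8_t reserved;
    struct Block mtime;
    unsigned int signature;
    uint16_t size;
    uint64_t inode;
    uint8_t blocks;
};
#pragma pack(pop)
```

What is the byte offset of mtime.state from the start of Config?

Block: @0: ammo [2B, align 2] → 2; @2: target [1B, align 1] → 3; @3: vy [1B, align 1] → 4; @4: vx [2B, align 2] → 6; @6: state [1B, align 1] → 7; +1 tail pad (align 2); size 8, align 2
@0: version [13B, align 1] → 13
+1 pad (align 2)
@14: n_entries [2B, align 2] → 16
@16: reserved [1B, align 1] → 17
+1 pad (align 2)
@18: mtime [8B, align 2] → 26
within Block: state at 6
18 + 6 = 24

24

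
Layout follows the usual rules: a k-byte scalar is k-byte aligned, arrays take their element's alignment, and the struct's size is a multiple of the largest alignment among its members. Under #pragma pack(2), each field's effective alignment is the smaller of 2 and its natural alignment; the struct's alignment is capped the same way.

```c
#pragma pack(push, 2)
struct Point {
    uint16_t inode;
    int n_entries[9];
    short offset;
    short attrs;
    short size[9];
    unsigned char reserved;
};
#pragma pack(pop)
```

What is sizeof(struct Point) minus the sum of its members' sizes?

1

@0: inode [2B, align 2] → 2
@2: n_entries [36B, align 2] → 38
@38: offset [2B, align 2] → 40
@40: attrs [2B, align 2] → 42
@42: size [18B, align 2] → 60
@60: reserved [1B, align 1] → 61
+1 tail pad (align 2)
size 62, align 2
data bytes 61, size 62 → padding 1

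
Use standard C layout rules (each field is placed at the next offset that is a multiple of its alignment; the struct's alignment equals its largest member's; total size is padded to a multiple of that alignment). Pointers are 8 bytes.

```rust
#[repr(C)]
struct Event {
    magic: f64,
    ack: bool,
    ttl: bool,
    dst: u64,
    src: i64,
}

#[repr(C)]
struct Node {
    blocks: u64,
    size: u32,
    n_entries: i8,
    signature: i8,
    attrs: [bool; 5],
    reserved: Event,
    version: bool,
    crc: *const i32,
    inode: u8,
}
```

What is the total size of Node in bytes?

80 bytes

Event: magic at 0 (size 8, align 8) → ends 8; ack at 8 (size 1, align 1) → ends 9; ttl at 9 (size 1, align 1) → ends 10; pad 6 to align 8 for dst; dst at 16 (size 8, align 8) → ends 24; src at 24 (size 8, align 8) → ends 32; total 32 bytes, alignment 8
blocks at 0 (size 8, align 8) → ends 8
size at 8 (size 4, align 4) → ends 12
n_entries at 12 (size 1, align 1) → ends 13
signature at 13 (size 1, align 1) → ends 14
attrs at 14 (size 5, align 1) → ends 19
pad 5 to align 8 for reserved
reserved at 24 (size 32, align 8) → ends 56
version at 56 (size 1, align 1) → ends 57
pad 7 to align 8 for crc
crc at 64 (size 8, align 8) → ends 72
inode at 72 (size 1, align 1) → ends 73
tail pad 7 to reach multiple of 8
total 80 bytes, alignment 8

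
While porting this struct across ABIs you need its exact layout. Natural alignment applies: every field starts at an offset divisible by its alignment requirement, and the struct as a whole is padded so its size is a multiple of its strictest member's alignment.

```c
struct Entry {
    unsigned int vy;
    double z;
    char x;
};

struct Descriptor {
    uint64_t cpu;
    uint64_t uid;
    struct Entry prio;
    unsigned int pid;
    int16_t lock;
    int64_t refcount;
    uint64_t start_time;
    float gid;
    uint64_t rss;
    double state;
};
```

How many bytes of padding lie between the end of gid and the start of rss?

4

Entry: @0: vy [4B, align 4] → 4; +4 pad (align 8); @8: z [8B, align 8] → 16; @16: x [1B, align 1] → 17; +7 tail pad (align 8); size 24, align 8
@0: cpu [8B, align 8] → 8
@8: uid [8B, align 8] → 16
@16: prio [24B, align 8] → 40
@40: pid [4B, align 4] → 44
@44: lock [2B, align 2] → 46
+2 pad (align 8)
@48: refcount [8B, align 8] → 56
@56: start_time [8B, align 8] → 64
@64: gid [4B, align 4] → 68
+4 pad (align 8)
@72: rss [8B, align 8] → 80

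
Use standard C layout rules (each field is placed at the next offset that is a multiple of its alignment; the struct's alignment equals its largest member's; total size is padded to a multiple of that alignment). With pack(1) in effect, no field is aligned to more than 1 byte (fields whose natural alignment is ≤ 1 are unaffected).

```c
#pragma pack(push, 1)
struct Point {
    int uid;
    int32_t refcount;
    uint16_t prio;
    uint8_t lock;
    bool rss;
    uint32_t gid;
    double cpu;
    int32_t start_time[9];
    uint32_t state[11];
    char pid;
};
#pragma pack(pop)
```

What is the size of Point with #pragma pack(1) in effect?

@0: uid [4B, align 1] → 4
@4: refcount [4B, align 1] → 8
@8: prio [2B, align 1] → 10
@10: lock [1B, align 1] → 11
@11: rss [1B, align 1] → 12
@12: gid [4B, align 1] → 16
@16: cpu [8B, align 1] → 24
@24: start_time [36B, align 1] → 60
@60: state [44B, align 1] → 104
@104: pid [1B, align 1] → 105
size 105, align 1

105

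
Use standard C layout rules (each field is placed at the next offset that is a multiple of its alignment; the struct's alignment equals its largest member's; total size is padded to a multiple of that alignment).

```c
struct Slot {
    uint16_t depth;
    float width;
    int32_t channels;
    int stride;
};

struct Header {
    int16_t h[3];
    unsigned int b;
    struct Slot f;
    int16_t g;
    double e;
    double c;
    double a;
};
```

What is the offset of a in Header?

48

Slot: @0: depth [2B, align 2] → 2; +2 pad (align 4); @4: width [4B, align 4] → 8; @8: channels [4B, align 4] → 12; @12: stride [4B, align 4] → 16; size 16, align 4
@0: h [6B, align 2] → 6
+2 pad (align 4)
@8: b [4B, align 4] → 12
@12: f [16B, align 4] → 28
@28: g [2B, align 2] → 30
+2 pad (align 8)
@32: e [8B, align 8] → 40
@40: c [8B, align 8] → 48
@48: a [8B, align 8] → 56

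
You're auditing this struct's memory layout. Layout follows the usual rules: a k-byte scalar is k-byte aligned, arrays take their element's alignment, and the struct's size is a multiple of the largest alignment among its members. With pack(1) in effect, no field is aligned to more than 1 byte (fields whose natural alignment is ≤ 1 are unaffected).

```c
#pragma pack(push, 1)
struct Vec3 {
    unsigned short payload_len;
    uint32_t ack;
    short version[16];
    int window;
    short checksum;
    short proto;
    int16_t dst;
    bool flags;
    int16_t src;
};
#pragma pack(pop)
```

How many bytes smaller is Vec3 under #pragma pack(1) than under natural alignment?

natural layout:
  payload_len at 0 (size 2, align 2) → ends 2
  pad 2 to align 4 for ack
  ack at 4 (size 4, align 4) → ends 8
  version at 8 (size 32, align 2) → ends 40
  window at 40 (size 4, align 4) → ends 44
  checksum at 44 (size 2, align 2) → ends 46
  proto at 46 (size 2, align 2) → ends 48
  dst at 48 (size 2, align 2) → ends 50
  flags at 50 (size 1, align 1) → ends 51
  pad 1 to align 2 for src
  src at 52 (size 2, align 2) → ends 54
  tail pad 2 to reach multiple of 4
  total 56 bytes, alignment 4
packed(1) layout:
  payload_len at 0 (size 2, align 1) → ends 2
  ack at 2 (size 4, align 1) → ends 6
  version at 6 (size 32, align 1) → ends 38
  window at 38 (size 4, align 1) → ends 42
  checksum at 42 (size 2, align 1) → ends 44
  proto at 44 (size 2, align 1) → ends 46
  dst at 46 (size 2, align 1) → ends 48
  flags at 48 (size 1, align 1) → ends 49
  src at 49 (size 2, align 1) → ends 51
  total 51 bytes, alignment 1
56 − 51 = 5

5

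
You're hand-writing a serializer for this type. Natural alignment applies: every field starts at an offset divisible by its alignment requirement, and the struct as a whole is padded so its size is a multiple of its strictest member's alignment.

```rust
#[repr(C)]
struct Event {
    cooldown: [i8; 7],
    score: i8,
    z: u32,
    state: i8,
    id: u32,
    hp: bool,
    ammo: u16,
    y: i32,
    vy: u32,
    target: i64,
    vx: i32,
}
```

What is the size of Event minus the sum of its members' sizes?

8

cooldown at 0 (size 7, align 1) → ends 7
score at 7 (size 1, align 1) → ends 8
z at 8 (size 4, align 4) → ends 12
state at 12 (size 1, align 1) → ends 13
pad 3 to align 4 for id
id at 16 (size 4, align 4) → ends 20
hp at 20 (size 1, align 1) → ends 21
pad 1 to align 2 for ammo
ammo at 22 (size 2, align 2) → ends 24
y at 24 (size 4, align 4) → ends 28
vy at 28 (size 4, align 4) → ends 32
target at 32 (size 8, align 8) → ends 40
vx at 40 (size 4, align 4) → ends 44
tail pad 4 to reach multiple of 8
total 48 bytes, alignment 8
data bytes 40, size 48 → padding 8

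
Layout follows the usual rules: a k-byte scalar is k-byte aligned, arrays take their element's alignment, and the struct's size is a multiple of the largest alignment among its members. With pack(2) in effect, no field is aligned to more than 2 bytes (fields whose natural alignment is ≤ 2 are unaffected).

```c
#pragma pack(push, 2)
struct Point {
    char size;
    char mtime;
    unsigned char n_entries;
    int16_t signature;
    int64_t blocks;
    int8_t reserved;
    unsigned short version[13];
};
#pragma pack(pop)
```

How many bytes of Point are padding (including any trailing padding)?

@0: size [1B, align 1] → 1
@1: mtime [1B, align 1] → 2
@2: n_entries [1B, align 1] → 3
+1 pad (align 2)
@4: signature [2B, align 2] → 6
@6: blocks [8B, align 2] → 14
@14: reserved [1B, align 1] → 15
+1 pad (align 2)
@16: version [26B, align 2] → 42
size 42, align 2
data bytes 40, size 42 → padding 2

2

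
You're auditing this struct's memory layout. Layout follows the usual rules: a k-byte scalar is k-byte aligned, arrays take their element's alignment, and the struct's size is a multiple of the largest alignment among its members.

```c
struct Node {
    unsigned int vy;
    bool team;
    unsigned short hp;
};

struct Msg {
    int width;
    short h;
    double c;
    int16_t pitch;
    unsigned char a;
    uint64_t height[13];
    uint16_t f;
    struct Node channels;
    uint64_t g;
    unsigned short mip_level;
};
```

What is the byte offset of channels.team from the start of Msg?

Node: vy at 0 (size 4, align 4) → ends 4; team at 4 (size 1, align 1) → ends 5; pad 1 to align 2 for hp; hp at 6 (size 2, align 2) → ends 8; total 8 bytes, alignment 4
width at 0 (size 4, align 4) → ends 4
h at 4 (size 2, align 2) → ends 6
pad 2 to align 8 for c
c at 8 (size 8, align 8) → ends 16
pitch at 16 (size 2, align 2) → ends 18
a at 18 (size 1, align 1) → ends 19
pad 5 to align 8 for height
height at 24 (size 104, align 8) → ends 128
f at 128 (size 2, align 2) → ends 130
pad 2 to align 4 for channels
channels at 132 (size 8, align 4) → ends 140
within Node: team at 4
132 + 4 = 136

136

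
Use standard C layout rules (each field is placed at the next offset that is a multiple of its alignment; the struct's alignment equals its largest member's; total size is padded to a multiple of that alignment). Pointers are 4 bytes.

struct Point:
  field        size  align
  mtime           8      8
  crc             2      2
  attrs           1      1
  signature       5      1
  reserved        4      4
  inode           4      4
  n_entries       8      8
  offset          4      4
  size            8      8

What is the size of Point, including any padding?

@0: mtime [8B, align 8] → 8
@8: crc [2B, align 2] → 10
@10: attrs [1B, align 1] → 11
@11: signature [5B, align 1] → 16
@16: reserved [4B, align 4] → 20
@20: inode [4B, align 4] → 24
@24: n_entries [8B, align 8] → 32
@32: offset [4B, align 4] → 36
+4 pad (align 8)
@40: size [8B, align 8] → 48
size 48, align 8

48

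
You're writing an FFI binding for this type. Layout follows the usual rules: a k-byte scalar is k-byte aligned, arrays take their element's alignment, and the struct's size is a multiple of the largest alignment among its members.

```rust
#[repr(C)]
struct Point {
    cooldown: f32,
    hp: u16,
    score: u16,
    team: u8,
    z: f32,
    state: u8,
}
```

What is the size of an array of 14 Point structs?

280

cooldown at 0 (size 4, align 4) → ends 4
hp at 4 (size 2, align 2) → ends 6
score at 6 (size 2, align 2) → ends 8
team at 8 (size 1, align 1) → ends 9
pad 3 to align 4 for z
z at 12 (size 4, align 4) → ends 16
state at 16 (size 1, align 1) → ends 17
tail pad 3 to reach multiple of 4
total 20 bytes, alignment 4
array of 14: 14 × 20 = 280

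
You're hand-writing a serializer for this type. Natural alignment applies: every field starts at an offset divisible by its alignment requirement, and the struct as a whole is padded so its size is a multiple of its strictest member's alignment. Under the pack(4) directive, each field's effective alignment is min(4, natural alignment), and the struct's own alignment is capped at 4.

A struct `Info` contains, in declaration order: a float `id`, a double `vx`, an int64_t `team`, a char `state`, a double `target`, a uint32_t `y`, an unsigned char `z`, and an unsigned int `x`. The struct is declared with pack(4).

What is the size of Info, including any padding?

44

0..4  id  (4B, 4-aligned)
4..12  vx  (8B, 4-aligned)
12..20  team  (8B, 4-aligned)
20..21  state  (1B, 1-aligned)
21..24  -- padding (3B)
24..32  target  (8B, 4-aligned)
32..36  y  (4B, 4-aligned)
36..37  z  (1B, 1-aligned)
37..40  -- padding (3B)
40..44  x  (4B, 4-aligned)
sizeof = 44, alignof = 4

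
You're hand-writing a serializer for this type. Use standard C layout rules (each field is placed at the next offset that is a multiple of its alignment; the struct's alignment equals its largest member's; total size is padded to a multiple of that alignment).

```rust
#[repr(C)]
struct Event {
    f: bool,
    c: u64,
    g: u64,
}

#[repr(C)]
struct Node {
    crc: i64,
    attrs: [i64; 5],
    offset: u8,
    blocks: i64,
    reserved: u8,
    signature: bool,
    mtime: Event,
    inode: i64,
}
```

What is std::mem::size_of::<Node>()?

104

Event: @0: f [1B, align 1] → 1; +7 pad (align 8); @8: c [8B, align 8] → 16; @16: g [8B, align 8] → 24; size 24, align 8
@0: crc [8B, align 8] → 8
@8: attrs [40B, align 8] → 48
@48: offset [1B, align 1] → 49
+7 pad (align 8)
@56: blocks [8B, align 8] → 64
@64: reserved [1B, align 1] → 65
@65: signature [1B, align 1] → 66
+6 pad (align 8)
@72: mtime [24B, align 8] → 96
@96: inode [8B, align 8] → 104
size 104, align 8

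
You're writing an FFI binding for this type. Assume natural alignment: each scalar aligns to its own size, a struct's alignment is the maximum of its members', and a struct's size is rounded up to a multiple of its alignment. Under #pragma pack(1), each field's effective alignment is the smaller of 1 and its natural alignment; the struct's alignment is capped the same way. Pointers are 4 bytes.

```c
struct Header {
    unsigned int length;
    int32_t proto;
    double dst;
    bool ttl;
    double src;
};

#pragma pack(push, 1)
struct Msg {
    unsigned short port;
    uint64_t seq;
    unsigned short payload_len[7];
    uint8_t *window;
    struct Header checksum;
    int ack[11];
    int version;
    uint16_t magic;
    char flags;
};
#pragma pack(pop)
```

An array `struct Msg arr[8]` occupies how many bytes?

888

Header: length at 0 (size 4, align 4) → ends 4; proto at 4 (size 4, align 4) → ends 8; dst at 8 (size 8, align 8) → ends 16; ttl at 16 (size 1, align 1) → ends 17; pad 7 to align 8 for src; src at 24 (size 8, align 8) → ends 32; total 32 bytes, alignment 8
port at 0 (size 2, align 1) → ends 2
seq at 2 (size 8, align 1) → ends 10
payload_len at 10 (size 14, align 1) → ends 24
window at 24 (size 4, align 1) → ends 28
checksum at 28 (size 32, align 1) → ends 60
ack at 60 (size 44, align 1) → ends 104
version at 104 (size 4, align 1) → ends 108
magic at 108 (size 2, align 1) → ends 110
flags at 110 (size 1, align 1) → ends 111
total 111 bytes, alignment 1
array of 8: 8 × 111 = 888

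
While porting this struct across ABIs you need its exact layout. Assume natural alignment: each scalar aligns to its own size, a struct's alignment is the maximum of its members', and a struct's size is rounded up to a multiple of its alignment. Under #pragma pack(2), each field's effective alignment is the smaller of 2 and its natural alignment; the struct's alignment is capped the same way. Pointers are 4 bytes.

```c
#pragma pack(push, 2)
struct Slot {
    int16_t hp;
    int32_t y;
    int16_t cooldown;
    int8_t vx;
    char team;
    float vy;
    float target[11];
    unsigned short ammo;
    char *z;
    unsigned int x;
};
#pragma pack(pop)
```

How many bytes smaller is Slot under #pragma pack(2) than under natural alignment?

4

natural layout:
  @0: hp [2B, align 2] → 2
  +2 pad (align 4)
  @4: y [4B, align 4] → 8
  @8: cooldown [2B, align 2] → 10
  @10: vx [1B, align 1] → 11
  @11: team [1B, align 1] → 12
  @12: vy [4B, align 4] → 16
  @16: target [44B, align 4] → 60
  @60: ammo [2B, align 2] → 62
  +2 pad (align 4)
  @64: z [4B, align 4] → 68
  @68: x [4B, align 4] → 72
  size 72, align 4
packed(2) layout:
  @0: hp [2B, align 2] → 2
  @2: y [4B, align 2] → 6
  @6: cooldown [2B, align 2] → 8
  @8: vx [1B, align 1] → 9
  @9: team [1B, align 1] → 10
  @10: vy [4B, align 2] → 14
  @14: target [44B, align 2] → 58
  @58: ammo [2B, align 2] → 60
  @60: z [4B, align 2] → 64
  @64: x [4B, align 2] → 68
  size 68, align 2
72 − 68 = 4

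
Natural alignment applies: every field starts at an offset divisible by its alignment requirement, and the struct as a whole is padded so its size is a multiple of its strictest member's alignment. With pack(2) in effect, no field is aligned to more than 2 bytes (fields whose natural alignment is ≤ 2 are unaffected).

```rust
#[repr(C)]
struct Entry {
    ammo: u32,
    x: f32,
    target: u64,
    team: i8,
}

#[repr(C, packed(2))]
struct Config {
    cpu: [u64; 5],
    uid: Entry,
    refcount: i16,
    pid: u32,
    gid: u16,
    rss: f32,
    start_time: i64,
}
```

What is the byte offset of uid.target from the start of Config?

Entry: @0: ammo [4B, align 4] → 4; @4: x [4B, align 4] → 8; @8: target [8B, align 8] → 16; @16: team [1B, align 1] → 17; +7 tail pad (align 8); size 24, align 8
@0: cpu [40B, align 2] → 40
@40: uid [24B, align 2] → 64
within Entry: target at 8
40 + 8 = 48

48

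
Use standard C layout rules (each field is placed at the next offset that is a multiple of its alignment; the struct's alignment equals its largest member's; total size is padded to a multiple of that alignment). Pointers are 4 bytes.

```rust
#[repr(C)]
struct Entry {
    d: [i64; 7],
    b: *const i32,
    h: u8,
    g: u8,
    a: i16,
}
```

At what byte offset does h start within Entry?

0..56  d  (56B, 8-aligned)
56..60  b  (4B, 4-aligned)
60..61  h  (1B, 1-aligned)

60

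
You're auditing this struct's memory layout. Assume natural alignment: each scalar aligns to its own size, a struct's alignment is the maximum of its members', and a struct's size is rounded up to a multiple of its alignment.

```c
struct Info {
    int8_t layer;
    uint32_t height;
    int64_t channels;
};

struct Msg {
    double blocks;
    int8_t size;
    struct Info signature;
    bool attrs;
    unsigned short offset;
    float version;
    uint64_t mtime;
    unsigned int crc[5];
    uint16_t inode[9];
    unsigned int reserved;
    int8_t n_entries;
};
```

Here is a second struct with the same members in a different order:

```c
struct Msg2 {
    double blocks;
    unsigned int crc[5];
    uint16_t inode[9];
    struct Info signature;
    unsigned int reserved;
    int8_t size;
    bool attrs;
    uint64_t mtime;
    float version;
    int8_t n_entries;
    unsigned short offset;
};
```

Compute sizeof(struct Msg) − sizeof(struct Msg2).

8

Info: @0: layer [1B, align 1] → 1; +3 pad (align 4); @4: height [4B, align 4] → 8; @8: channels [8B, align 8] → 16; size 16, align 8
@0: blocks [8B, align 8] → 8
@8: size [1B, align 1] → 9
+7 pad (align 8)
@16: signature [16B, align 8] → 32
@32: attrs [1B, align 1] → 33
+1 pad (align 2)
@34: offset [2B, align 2] → 36
@36: version [4B, align 4] → 40
@40: mtime [8B, align 8] → 48
@48: crc [20B, align 4] → 68
@68: inode [18B, align 2] → 86
+2 pad (align 4)
@88: reserved [4B, align 4] → 92
@92: n_entries [1B, align 1] → 93
+3 tail pad (align 8)
size 96, align 8
— Msg2 —
@0: blocks [8B, align 8] → 8
@8: crc [20B, align 4] → 28
@28: inode [18B, align 2] → 46
+2 pad (align 8)
@48: signature [16B, align 8] → 64
@64: reserved [4B, align 4] → 68
@68: size [1B, align 1] → 69
@69: attrs [1B, align 1] → 70
+2 pad (align 8)
@72: mtime [8B, align 8] → 80
@80: version [4B, align 4] → 84
@84: n_entries [1B, align 1] → 85
+1 pad (align 2)
@86: offset [2B, align 2] → 88
size 88, align 8
96 − 88 = 8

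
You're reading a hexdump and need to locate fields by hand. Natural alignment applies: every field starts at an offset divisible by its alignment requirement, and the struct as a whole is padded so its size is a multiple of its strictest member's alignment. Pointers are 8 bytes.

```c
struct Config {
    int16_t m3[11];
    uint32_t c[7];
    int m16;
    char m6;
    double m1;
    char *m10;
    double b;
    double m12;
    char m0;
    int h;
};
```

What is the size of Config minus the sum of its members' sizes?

0..22  m3  (22B, 2-aligned)
22..24  -- padding (2B)
24..52  c  (28B, 4-aligned)
52..56  m16  (4B, 4-aligned)
56..57  m6  (1B, 1-aligned)
57..64  -- padding (7B)
64..72  m1  (8B, 8-aligned)
72..80  m10  (8B, 8-aligned)
80..88  b  (8B, 8-aligned)
88..96  m12  (8B, 8-aligned)
96..97  m0  (1B, 1-aligned)
97..100  -- padding (3B)
100..104  h  (4B, 4-aligned)
sizeof = 104, alignof = 8
data bytes 92, size 104 → padding 12

12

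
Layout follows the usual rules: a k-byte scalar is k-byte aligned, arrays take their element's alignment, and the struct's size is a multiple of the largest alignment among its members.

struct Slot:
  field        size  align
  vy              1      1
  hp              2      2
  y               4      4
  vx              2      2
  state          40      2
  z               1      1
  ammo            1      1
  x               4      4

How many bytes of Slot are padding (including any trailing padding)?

vy at 0 (size 1, align 1) → ends 1
pad 1 to align 2 for hp
hp at 2 (size 2, align 2) → ends 4
y at 4 (size 4, align 4) → ends 8
vx at 8 (size 2, align 2) → ends 10
state at 10 (size 40, align 2) → ends 50
z at 50 (size 1, align 1) → ends 51
ammo at 51 (size 1, align 1) → ends 52
x at 52 (size 4, align 4) → ends 56
total 56 bytes, alignment 4
data bytes 55, size 56 → padding 1

1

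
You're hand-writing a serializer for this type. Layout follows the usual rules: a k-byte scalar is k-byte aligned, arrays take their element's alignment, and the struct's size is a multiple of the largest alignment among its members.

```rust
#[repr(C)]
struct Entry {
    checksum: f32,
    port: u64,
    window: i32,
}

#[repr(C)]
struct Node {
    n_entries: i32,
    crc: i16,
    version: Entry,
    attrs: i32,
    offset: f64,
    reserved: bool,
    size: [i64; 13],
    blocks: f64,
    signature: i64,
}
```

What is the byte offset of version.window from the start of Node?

24

Entry: @0: checksum [4B, align 4] → 4; +4 pad (align 8); @8: port [8B, align 8] → 16; @16: window [4B, align 4] → 20; +4 tail pad (align 8); size 24, align 8
@0: n_entries [4B, align 4] → 4
@4: crc [2B, align 2] → 6
+2 pad (align 8)
@8: version [24B, align 8] → 32
within Entry: window at 16
8 + 16 = 24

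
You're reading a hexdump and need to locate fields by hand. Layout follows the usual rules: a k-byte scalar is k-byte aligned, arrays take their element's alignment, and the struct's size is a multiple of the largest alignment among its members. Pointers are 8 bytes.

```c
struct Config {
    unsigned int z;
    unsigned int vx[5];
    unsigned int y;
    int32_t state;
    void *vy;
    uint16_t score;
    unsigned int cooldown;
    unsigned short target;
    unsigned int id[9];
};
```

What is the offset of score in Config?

z at 0 (size 4, align 4) → ends 4
vx at 4 (size 20, align 4) → ends 24
y at 24 (size 4, align 4) → ends 28
state at 28 (size 4, align 4) → ends 32
vy at 32 (size 8, align 8) → ends 40
score at 40 (size 2, align 2) → ends 42

40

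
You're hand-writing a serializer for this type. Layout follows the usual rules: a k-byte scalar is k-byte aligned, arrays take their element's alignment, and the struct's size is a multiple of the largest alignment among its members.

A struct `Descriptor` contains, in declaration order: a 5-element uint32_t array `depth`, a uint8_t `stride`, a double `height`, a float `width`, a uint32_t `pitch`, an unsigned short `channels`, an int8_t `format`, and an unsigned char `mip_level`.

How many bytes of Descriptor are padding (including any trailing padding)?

@0: depth [20B, align 4] → 20
@20: stride [1B, align 1] → 21
+3 pad (align 8)
@24: height [8B, align 8] → 32
@32: width [4B, align 4] → 36
@36: pitch [4B, align 4] → 40
@40: channels [2B, align 2] → 42
@42: format [1B, align 1] → 43
@43: mip_level [1B, align 1] → 44
+4 tail pad (align 8)
size 48, align 8
data bytes 41, size 48 → padding 7

7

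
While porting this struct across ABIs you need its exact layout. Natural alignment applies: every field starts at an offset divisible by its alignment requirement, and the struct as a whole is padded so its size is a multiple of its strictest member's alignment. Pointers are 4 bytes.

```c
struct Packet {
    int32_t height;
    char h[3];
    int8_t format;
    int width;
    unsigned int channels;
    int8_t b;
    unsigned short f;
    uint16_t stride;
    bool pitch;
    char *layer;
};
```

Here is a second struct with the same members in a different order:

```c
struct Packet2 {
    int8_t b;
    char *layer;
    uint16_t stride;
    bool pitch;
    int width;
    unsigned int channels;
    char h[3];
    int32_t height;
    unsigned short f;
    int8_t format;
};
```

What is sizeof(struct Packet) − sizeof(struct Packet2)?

height at 0 (size 4, align 4) → ends 4
h at 4 (size 3, align 1) → ends 7
format at 7 (size 1, align 1) → ends 8
width at 8 (size 4, align 4) → ends 12
channels at 12 (size 4, align 4) → ends 16
b at 16 (size 1, align 1) → ends 17
pad 1 to align 2 for f
f at 18 (size 2, align 2) → ends 20
stride at 20 (size 2, align 2) → ends 22
pitch at 22 (size 1, align 1) → ends 23
pad 1 to align 4 for layer
layer at 24 (size 4, align 4) → ends 28
total 28 bytes, alignment 4
— Packet2 —
b at 0 (size 1, align 1) → ends 1
pad 3 to align 4 for layer
layer at 4 (size 4, align 4) → ends 8
stride at 8 (size 2, align 2) → ends 10
pitch at 10 (size 1, align 1) → ends 11
pad 1 to align 4 for width
width at 12 (size 4, align 4) → ends 16
channels at 16 (size 4, align 4) → ends 20
h at 20 (size 3, align 1) → ends 23
pad 1 to align 4 for height
height at 24 (size 4, align 4) → ends 28
f at 28 (size 2, align 2) → ends 30
format at 30 (size 1, align 1) → ends 31
tail pad 1 to reach multiple of 4
total 32 bytes, alignment 4
28 − 32 = -4

-4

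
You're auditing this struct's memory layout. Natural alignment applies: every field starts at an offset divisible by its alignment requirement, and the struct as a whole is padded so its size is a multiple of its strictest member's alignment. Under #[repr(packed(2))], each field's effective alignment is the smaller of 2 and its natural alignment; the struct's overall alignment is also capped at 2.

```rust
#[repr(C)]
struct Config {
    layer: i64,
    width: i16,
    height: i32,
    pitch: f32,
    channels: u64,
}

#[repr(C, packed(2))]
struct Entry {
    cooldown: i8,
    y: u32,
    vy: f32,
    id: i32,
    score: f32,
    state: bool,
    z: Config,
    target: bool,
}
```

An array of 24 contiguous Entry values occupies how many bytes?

1296

Config: 0..8  layer  (8B, 8-aligned); 8..10  width  (2B, 2-aligned); 10..12  -- padding (2B); 12..16  height  (4B, 4-aligned); 16..20  pitch  (4B, 4-aligned); 20..24  -- padding (4B); 24..32  channels  (8B, 8-aligned); sizeof = 32, alignof = 8
0..1  cooldown  (1B, 1-aligned)
1..2  -- padding (1B)
2..6  y  (4B, 2-aligned)
6..10  vy  (4B, 2-aligned)
10..14  id  (4B, 2-aligned)
14..18  score  (4B, 2-aligned)
18..19  state  (1B, 1-aligned)
19..20  -- padding (1B)
20..52  z  (32B, 2-aligned)
52..53  target  (1B, 1-aligned)
53..54  -- tail padding (1B)
sizeof = 54, alignof = 2
array of 24: 24 × 54 = 1296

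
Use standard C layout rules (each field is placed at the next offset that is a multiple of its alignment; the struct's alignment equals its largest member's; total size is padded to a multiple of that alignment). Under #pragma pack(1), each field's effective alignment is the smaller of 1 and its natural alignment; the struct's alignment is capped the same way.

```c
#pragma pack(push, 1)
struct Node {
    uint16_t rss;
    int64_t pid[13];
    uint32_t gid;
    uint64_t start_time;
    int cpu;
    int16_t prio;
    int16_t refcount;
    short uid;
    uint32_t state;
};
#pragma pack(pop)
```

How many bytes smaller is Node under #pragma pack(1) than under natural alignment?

natural layout:
  0..2  rss  (2B, 2-aligned)
  2..8  -- padding (6B)
  8..112  pid  (104B, 8-aligned)
  112..116  gid  (4B, 4-aligned)
  116..120  -- padding (4B)
  120..128  start_time  (8B, 8-aligned)
  128..132  cpu  (4B, 4-aligned)
  132..134  prio  (2B, 2-aligned)
  134..136  refcount  (2B, 2-aligned)
  136..138  uid  (2B, 2-aligned)
  138..140  -- padding (2B)
  140..144  state  (4B, 4-aligned)
  sizeof = 144, alignof = 8
packed(1) layout:
  0..2  rss  (2B, 1-aligned)
  2..106  pid  (104B, 1-aligned)
  106..110  gid  (4B, 1-aligned)
  110..118  start_time  (8B, 1-aligned)
  118..122  cpu  (4B, 1-aligned)
  122..124  prio  (2B, 1-aligned)
  124..126  refcount  (2B, 1-aligned)
  126..128  uid  (2B, 1-aligned)
  128..132  state  (4B, 1-aligned)
  sizeof = 132, alignof = 1
144 − 132 = 12

12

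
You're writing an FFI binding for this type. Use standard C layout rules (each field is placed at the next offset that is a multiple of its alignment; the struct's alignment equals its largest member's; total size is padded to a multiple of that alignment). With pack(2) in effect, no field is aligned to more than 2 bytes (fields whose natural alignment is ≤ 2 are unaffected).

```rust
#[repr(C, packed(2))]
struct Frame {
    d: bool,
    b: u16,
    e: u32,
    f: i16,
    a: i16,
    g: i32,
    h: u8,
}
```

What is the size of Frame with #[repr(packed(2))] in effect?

0..1  d  (1B, 1-aligned)
1..2  -- padding (1B)
2..4  b  (2B, 2-aligned)
4..8  e  (4B, 2-aligned)
8..10  f  (2B, 2-aligned)
10..12  a  (2B, 2-aligned)
12..16  g  (4B, 2-aligned)
16..17  h  (1B, 1-aligned)
17..18  -- tail padding (1B)
sizeof = 18, alignof = 2

18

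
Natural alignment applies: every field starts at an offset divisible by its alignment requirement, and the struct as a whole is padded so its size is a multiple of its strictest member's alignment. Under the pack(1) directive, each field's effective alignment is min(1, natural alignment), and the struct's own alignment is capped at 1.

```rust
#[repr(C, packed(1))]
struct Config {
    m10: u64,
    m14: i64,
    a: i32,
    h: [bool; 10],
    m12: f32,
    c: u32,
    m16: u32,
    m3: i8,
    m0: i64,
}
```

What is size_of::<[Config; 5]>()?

255

0..8  m10  (8B, 1-aligned)
8..16  m14  (8B, 1-aligned)
16..20  a  (4B, 1-aligned)
20..30  h  (10B, 1-aligned)
30..34  m12  (4B, 1-aligned)
34..38  c  (4B, 1-aligned)
38..42  m16  (4B, 1-aligned)
42..43  m3  (1B, 1-aligned)
43..51  m0  (8B, 1-aligned)
sizeof = 51, alignof = 1
array of 5: 5 × 51 = 255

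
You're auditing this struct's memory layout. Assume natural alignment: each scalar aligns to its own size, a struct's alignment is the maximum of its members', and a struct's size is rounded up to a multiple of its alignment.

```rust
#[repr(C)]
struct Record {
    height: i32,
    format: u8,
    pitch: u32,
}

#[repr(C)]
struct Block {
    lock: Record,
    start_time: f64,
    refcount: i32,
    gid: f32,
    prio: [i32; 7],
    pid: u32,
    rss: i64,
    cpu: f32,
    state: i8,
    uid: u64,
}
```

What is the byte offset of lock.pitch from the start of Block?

Record: @0: height [4B, align 4] → 4; @4: format [1B, align 1] → 5; +3 pad (align 4); @8: pitch [4B, align 4] → 12; size 12, align 4
@0: lock [12B, align 4] → 12
within Record: pitch at 8
0 + 8 = 8

8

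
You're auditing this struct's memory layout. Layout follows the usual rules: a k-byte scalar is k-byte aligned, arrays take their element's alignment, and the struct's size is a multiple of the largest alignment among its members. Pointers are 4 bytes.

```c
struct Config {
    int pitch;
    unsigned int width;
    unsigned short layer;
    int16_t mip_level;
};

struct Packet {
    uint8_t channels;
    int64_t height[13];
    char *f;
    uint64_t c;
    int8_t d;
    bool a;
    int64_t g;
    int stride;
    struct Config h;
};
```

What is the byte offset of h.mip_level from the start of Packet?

Config: 0..4  pitch  (4B, 4-aligned); 4..8  width  (4B, 4-aligned); 8..10  layer  (2B, 2-aligned); 10..12  mip_level  (2B, 2-aligned); sizeof = 12, alignof = 4
0..1  channels  (1B, 1-aligned)
1..8  -- padding (7B)
8..112  height  (104B, 8-aligned)
112..116  f  (4B, 4-aligned)
116..120  -- padding (4B)
120..128  c  (8B, 8-aligned)
128..129  d  (1B, 1-aligned)
129..130  a  (1B, 1-aligned)
130..136  -- padding (6B)
136..144  g  (8B, 8-aligned)
144..148  stride  (4B, 4-aligned)
148..160  h  (12B, 4-aligned)
within Config: mip_level at 10
148 + 10 = 158

158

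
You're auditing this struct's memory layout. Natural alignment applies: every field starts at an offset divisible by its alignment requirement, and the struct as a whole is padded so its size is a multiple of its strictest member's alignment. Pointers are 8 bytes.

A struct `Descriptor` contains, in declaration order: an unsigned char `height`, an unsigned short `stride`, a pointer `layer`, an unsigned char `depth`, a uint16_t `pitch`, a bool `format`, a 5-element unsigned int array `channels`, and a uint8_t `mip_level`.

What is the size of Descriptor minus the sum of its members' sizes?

0..1  height  (1B, 1-aligned)
1..2  -- padding (1B)
2..4  stride  (2B, 2-aligned)
4..8  -- padding (4B)
8..16  layer  (8B, 8-aligned)
16..17  depth  (1B, 1-aligned)
17..18  -- padding (1B)
18..20  pitch  (2B, 2-aligned)
20..21  format  (1B, 1-aligned)
21..24  -- padding (3B)
24..44  channels  (20B, 4-aligned)
44..45  mip_level  (1B, 1-aligned)
45..48  -- tail padding (3B)
sizeof = 48, alignof = 8
data bytes 36, size 48 → padding 12

12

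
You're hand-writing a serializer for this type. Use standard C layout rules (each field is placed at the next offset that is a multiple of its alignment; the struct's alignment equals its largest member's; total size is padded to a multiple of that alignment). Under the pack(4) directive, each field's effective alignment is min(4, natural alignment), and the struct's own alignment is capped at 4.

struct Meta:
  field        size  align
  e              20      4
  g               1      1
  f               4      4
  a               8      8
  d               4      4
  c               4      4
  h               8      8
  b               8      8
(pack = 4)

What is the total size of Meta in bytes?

0..20  e  (20B, 4-aligned)
20..21  g  (1B, 1-aligned)
21..24  -- padding (3B)
24..28  f  (4B, 4-aligned)
28..36  a  (8B, 4-aligned)
36..40  d  (4B, 4-aligned)
40..44  c  (4B, 4-aligned)
44..52  h  (8B, 4-aligned)
52..60  b  (8B, 4-aligned)
sizeof = 60, alignof = 4

60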